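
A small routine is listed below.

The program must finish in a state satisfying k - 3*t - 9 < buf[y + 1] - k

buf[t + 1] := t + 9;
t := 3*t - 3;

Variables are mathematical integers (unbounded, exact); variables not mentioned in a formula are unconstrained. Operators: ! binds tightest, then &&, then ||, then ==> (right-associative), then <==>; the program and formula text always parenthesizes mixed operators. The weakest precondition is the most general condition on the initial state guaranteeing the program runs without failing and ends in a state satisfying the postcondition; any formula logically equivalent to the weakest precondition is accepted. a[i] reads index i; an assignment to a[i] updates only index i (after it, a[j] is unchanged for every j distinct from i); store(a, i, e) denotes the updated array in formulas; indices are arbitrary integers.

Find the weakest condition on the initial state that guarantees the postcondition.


Working backward. After the program, the postcondition k - 3*t - 9 < buf[y + 1] - k must hold; in canonical form it is 2*k < buf[y + 1] + 3*t + 9.
Before t := 3*t - 3: 2*k < buf[y + 1] + 9*t
Before buf[t + 1] := t + 9: 2*k < store(buf, t + 1, t + 9)[y + 1] + 9*t
Answer: WP = 2*k < store(buf, t + 1, t + 9)[y + 1] + 9*t


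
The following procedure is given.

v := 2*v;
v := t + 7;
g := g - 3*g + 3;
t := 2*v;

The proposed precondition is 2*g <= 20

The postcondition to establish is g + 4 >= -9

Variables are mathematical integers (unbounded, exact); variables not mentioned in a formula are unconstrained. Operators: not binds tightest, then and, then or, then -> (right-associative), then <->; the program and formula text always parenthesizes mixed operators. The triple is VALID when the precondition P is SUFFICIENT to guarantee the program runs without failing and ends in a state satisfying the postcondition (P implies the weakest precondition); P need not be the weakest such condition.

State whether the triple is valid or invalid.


Working backward. After the program, the postcondition g + 4 >= -9 must hold; in canonical form it is g >= -13.
Before t := 2*v: g >= -13
Before g := g - 3*g + 3: 2*g <= 16
Before v := t + 7: 2*g <= 16
Before v := 2*v: 2*g <= 16
The weakest precondition is 2*g <= 16.
Check whether 2*g <= 20 implies it.
Countermodel: at the initial state g = 9, the precondition holds but the weakest precondition fails.
Answer: invalid


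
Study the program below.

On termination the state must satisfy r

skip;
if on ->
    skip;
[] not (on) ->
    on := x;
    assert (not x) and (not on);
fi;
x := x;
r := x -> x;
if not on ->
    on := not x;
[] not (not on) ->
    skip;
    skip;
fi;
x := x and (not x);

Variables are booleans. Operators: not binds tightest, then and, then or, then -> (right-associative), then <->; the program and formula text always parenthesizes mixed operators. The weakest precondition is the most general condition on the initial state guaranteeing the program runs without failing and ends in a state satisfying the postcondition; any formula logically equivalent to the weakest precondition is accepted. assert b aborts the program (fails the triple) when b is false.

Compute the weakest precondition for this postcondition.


Working backward. After the program, r must hold.
Before x := x and (not x): r
Then branch requires r; else branch requires r.
Before the if: ((not on) -> r) and (on -> r)
Before r := x -> x: true
Before x := x: true
Then branch requires true; else branch requires not x.
Before the if: (not on) -> (not x)
Before skip: (not on) -> (not x)
Answer: WP = (not on) -> (not x)


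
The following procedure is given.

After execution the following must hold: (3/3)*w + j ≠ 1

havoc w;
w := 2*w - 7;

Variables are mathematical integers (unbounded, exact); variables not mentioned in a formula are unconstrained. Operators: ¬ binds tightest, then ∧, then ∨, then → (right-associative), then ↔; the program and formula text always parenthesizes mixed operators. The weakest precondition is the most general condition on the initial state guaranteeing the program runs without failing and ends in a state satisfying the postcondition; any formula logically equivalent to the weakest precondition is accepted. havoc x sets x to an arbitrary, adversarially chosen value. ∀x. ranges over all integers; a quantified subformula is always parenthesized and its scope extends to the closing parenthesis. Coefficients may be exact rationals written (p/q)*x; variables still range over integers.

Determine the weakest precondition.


Working backward. After the program, the postcondition (3/3)*w + j ≠ 1 must hold; in canonical form it is j + w ≠ 1.
Before w := 2*w - 7: j + 2*w ≠ 8
Before havoc w: ∀w_1. j + 2*w_1 ≠ 8
Answer: WP = ∀w_1. j + 2*w_1 ≠ 8


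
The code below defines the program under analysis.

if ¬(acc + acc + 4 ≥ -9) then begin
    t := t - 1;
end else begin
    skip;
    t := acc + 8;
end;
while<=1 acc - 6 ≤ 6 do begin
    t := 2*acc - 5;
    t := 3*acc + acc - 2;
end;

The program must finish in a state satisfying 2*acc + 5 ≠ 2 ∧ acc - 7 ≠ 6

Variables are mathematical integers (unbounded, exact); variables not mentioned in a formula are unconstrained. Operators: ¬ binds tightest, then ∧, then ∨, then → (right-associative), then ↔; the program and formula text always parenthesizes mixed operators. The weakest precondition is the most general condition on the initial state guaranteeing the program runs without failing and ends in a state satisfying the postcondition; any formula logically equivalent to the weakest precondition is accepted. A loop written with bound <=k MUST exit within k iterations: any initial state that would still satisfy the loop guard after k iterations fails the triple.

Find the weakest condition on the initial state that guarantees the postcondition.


Working backward. After the program, the postcondition 2*acc + 5 ≠ 2 ∧ acc - 7 ≠ 6 must hold; in canonical form it is 2*acc ≠ -3 ∧ acc ≠ 13.
Before the loop (bound <=1), unroll the exhaustion recursion (WP_0 = exit-now case; WP_j = one more guarded iteration, up to j = 1):
  WP_0: (¬(acc ≤ 12)) ∧ 2*acc ≠ -3 ∧ acc ≠ 13
  WP_1: (acc ≤ 12 → ((¬(acc ≤ 12)) ∧ 2*acc ≠ -3 ∧ acc ≠ 13)) ∧ ((¬(acc ≤ 12)) → (2*acc ≠ -3 ∧ acc ≠ 13))
So before the loop: (acc ≤ 12 → ((¬(acc ≤ 12)) ∧ 2*acc ≠ -3 ∧ acc ≠ 13)) ∧ ((¬(acc ≤ 12)) → (2*acc ≠ -3 ∧ acc ≠ 13))
Then branch requires (acc ≤ 12 → ((¬(acc ≤ 12)) ∧ 2*acc ≠ -3 ∧ acc ≠ 13)) ∧ ((¬(acc ≤ 12)) → (2*acc ≠ -3 ∧ acc ≠ 13)); else branch requires (acc ≤ 12 → ((¬(acc ≤ 12)) ∧ 2*acc ≠ -3 ∧ acc ≠ 13)) ∧ ((¬(acc ≤ 12)) → (2*acc ≠ -3 ∧ acc ≠ 13)).
Before the if: ((¬(2*acc ≥ -13)) → ((acc ≤ 12 → ((¬(acc ≤ 12)) ∧ 2*acc ≠ -3 ∧ acc ≠ 13)) ∧ ((¬(acc ≤ 12)) → (2*acc ≠ -3 ∧ acc ≠ 13)))) ∧ (2*acc ≥ -13 → ((acc ≤ 12 → ((¬(acc ≤ 12)) ∧ 2*acc ≠ -3 ∧ acc ≠ 13)) ∧ ((¬(acc ≤ 12)) → (2*acc ≠ -3 ∧ acc ≠ 13))))
Answer: WP = ((¬(2*acc ≥ -13)) → ((acc ≤ 12 → ((¬(acc ≤ 12)) ∧ 2*acc ≠ -3 ∧ acc ≠ 13)) ∧ ((¬(acc ≤ 12)) → (2*acc ≠ -3 ∧ acc ≠ 13)))) ∧ (2*acc ≥ -13 → ((acc ≤ 12 → ((¬(acc ≤ 12)) ∧ 2*acc ≠ -3 ∧ acc ≠ 13)) ∧ ((¬(acc ≤ 12)) → (2*acc ≠ -3 ∧ acc ≠ 13))))


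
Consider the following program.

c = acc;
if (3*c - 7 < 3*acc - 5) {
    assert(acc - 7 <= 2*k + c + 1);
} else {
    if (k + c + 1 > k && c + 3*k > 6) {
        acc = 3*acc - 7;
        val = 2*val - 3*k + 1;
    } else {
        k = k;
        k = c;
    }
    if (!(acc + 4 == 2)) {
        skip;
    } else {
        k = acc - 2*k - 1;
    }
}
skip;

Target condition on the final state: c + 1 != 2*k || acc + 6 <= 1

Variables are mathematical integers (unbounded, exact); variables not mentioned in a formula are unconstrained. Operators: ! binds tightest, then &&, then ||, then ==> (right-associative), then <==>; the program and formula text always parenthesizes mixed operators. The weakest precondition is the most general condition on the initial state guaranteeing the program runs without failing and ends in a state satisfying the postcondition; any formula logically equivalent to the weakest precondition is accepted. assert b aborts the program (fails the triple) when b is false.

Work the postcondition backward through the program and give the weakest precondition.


Working backward. After the program, the postcondition c + 1 != 2*k || acc + 6 <= 1 must hold; in canonical form it is c != 2*k - 1 || acc <= -5.
Before skip: c != 2*k - 1 || acc <= -5
Then branch requires acc <= c + 2*k + 8 && (c != 2*k - 1 || acc <= -5); else branch requires ((c > -1 && c + 3*k > 6) ==> (((!(3*acc == 5)) ==> (c != 2*k - 1 || 3*acc <= 2)) && (3*acc == 5 ==> (c + 4*k != 6*acc - 17 || 3*acc <= 2)))) && ((!(c > -1 && c + 3*k > 6)) ==> (((!(acc == -2)) ==> (c != 1 || acc <= -5)) && (acc == -2 ==> (5*c != 2*acc - 3 || acc <= -5)))).
Before the if: (3*c < 3*acc + 2 ==> (acc <= c + 2*k + 8 && (c != 2*k - 1 || acc <= -5))) && ((!(3*c < 3*acc + 2)) ==> (((c > -1 && c + 3*k > 6) ==> (((!(3*acc == 5)) ==> (c != 2*k - 1 || 3*acc <= 2)) && (3*acc == 5 ==> (c + 4*k != 6*acc - 17 || 3*acc <= 2)))) && ((!(c > -1 && c + 3*k > 6)) ==> (((!(acc == -2)) ==> (c != 1 || acc <= -5)) && (acc == -2 ==> (5*c != 2*acc - 3 || acc <= -5))))))
Before c := acc: 2*k >= -8 && (acc != 2*k - 1 || acc <= -5)
Answer: WP = 2*k >= -8 && (acc != 2*k - 1 || acc <= -5)


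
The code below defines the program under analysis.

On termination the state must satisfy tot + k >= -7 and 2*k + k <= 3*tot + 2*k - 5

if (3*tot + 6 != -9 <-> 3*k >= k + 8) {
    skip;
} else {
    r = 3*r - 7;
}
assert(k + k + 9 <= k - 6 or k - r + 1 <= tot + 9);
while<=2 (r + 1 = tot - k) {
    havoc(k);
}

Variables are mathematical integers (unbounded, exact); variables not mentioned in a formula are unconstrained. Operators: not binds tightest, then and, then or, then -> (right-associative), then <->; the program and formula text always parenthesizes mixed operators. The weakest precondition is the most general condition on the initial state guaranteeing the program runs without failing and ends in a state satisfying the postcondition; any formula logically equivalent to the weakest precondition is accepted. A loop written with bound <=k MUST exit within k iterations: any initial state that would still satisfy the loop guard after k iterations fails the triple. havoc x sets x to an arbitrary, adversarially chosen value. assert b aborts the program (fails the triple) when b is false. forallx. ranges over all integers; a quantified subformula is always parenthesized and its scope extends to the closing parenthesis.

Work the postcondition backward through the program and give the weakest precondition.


Working backward. After the program, the postcondition tot + k >= -7 and 2*k + k <= 3*tot + 2*k - 5 must hold; in canonical form it is k + tot >= -7 and k <= 3*tot - 5.
Before the loop (bound <=2), unroll the exhaustion recursion (WP_0 = exit-now case; WP_j = one more guarded iteration, up to j = 2):
  WP_0: (not (k + r = tot - 1)) and k + tot >= -7 and k <= 3*tot - 5
  WP_1: (k + r = tot - 1 -> (forall k_1. ((not (k_1 + r = tot - 1)) and k_1 + tot >= -7 and k_1 <= 3*tot - 5))) and ((not (k + r = tot - 1)) -> (k + tot >= -7 and k <= 3*tot - 5))
  WP_2: (k + r = tot - 1 -> (forall k_2. ((k_2 + r = tot - 1 -> (forall k_1. ((not (k_1 + r = tot - 1)) and k_1 + tot >= -7 and k_1 <= 3*tot - 5))) and ((not (k_2 + r = tot - 1)) -> (k_2 + tot >= -7 and k_2 <= 3*tot - 5))))) and ((not (k + r = tot - 1)) -> (k + tot >= -7 and k <= 3*tot - 5))
So before the loop: (k + r = tot - 1 -> (forall k_2. ((k_2 + r = tot - 1 -> (forall k_1. ((not (k_1 + r = tot - 1)) and k_1 + tot >= -7 and k_1 <= 3*tot - 5))) and ((not (k_2 + r = tot - 1)) -> (k_2 + tot >= -7 and k_2 <= 3*tot - 5))))) and ((not (k + r = tot - 1)) -> (k + tot >= -7 and k <= 3*tot - 5))
Before assert k + k + 9 <= k - 6 or k - r + 1 <= tot + 9: (k <= -15 or k <= r + tot + 8) and (k + r = tot - 1 -> (forall k_2. ((k_2 + r = tot - 1 -> (forall k_1. ((not (k_1 + r = tot - 1)) and k_1 + tot >= -7 and k_1 <= 3*tot - 5))) and ((not (k_2 + r = tot - 1)) -> (k_2 + tot >= -7 and k_2 <= 3*tot - 5))))) and ((not (k + r = tot - 1)) -> (k + tot >= -7 and k <= 3*tot - 5))
Then branch requires (k <= -15 or k <= r + tot + 8) and (k + r = tot - 1 -> (forall k_2. ((k_2 + r = tot - 1 -> (forall k_1. ((not (k_1 + r = tot - 1)) and k_1 + tot >= -7 and k_1 <= 3*tot - 5))) and ((not (k_2 + r = tot - 1)) -> (k_2 + tot >= -7 and k_2 <= 3*tot - 5))))) and ((not (k + r = tot - 1)) -> (k + tot >= -7 and k <= 3*tot - 5)); else branch requires (k <= -15 or k <= 3*r + tot + 1) and (k + 3*r = tot + 6 -> (forall k_2. ((k_2 + 3*r = tot + 6 -> (forall k_1. ((not (k_1 + 3*r = tot + 6)) and k_1 + tot >= -7 and k_1 <= 3*tot - 5))) and ((not (k_2 + 3*r = tot + 6)) -> (k_2 + tot >= -7 and k_2 <= 3*tot - 5))))) and ((not (k + 3*r = tot + 6)) -> (k + tot >= -7 and k <= 3*tot - 5)).
Before the if: ((3*tot != -15 <-> 2*k >= 8) -> ((k <= -15 or k <= r + tot + 8) and (k + r = tot - 1 -> (forall k_2. ((k_2 + r = tot - 1 -> (forall k_1. ((not (k_1 + r = tot - 1)) and k_1 + tot >= -7 and k_1 <= 3*tot - 5))) and ((not (k_2 + r = tot - 1)) -> (k_2 + tot >= -7 and k_2 <= 3*tot - 5))))) and ((not (k + r = tot - 1)) -> (k + tot >= -7 and k <= 3*tot - 5)))) and ((not (3*tot != -15 <-> 2*k >= 8)) -> ((k <= -15 or k <= 3*r + tot + 1) and (k + 3*r = tot + 6 -> (forall k_2. ((k_2 + 3*r = tot + 6 -> (forall k_1. ((not (k_1 + 3*r = tot + 6)) and k_1 + tot >= -7 and k_1 <= 3*tot - 5))) and ((not (k_2 + 3*r = tot + 6)) -> (k_2 + tot >= -7 and k_2 <= 3*tot - 5))))) and ((not (k + 3*r = tot + 6)) -> (k + tot >= -7 and k <= 3*tot - 5))))
Answer: WP = ((3*tot != -15 <-> 2*k >= 8) -> ((k <= -15 or k <= r + tot + 8) and (k + r = tot - 1 -> (forall k_2. ((k_2 + r = tot - 1 -> (forall k_1. ((not (k_1 + r = tot - 1)) and k_1 + tot >= -7 and k_1 <= 3*tot - 5))) and ((not (k_2 + r = tot - 1)) -> (k_2 + tot >= -7 and k_2 <= 3*tot - 5))))) and ((not (k + r = tot - 1)) -> (k + tot >= -7 and k <= 3*tot - 5)))) and ((not (3*tot != -15 <-> 2*k >= 8)) -> ((k <= -15 or k <= 3*r + tot + 1) and (k + 3*r = tot + 6 -> (forall k_2. ((k_2 + 3*r = tot + 6 -> (forall k_1. ((not (k_1 + 3*r = tot + 6)) and k_1 + tot >= -7 and k_1 <= 3*tot - 5))) and ((not (k_2 + 3*r = tot + 6)) -> (k_2 + tot >= -7 and k_2 <= 3*tot - 5))))) and ((not (k + 3*r = tot + 6)) -> (k + tot >= -7 and k <= 3*tot - 5))))


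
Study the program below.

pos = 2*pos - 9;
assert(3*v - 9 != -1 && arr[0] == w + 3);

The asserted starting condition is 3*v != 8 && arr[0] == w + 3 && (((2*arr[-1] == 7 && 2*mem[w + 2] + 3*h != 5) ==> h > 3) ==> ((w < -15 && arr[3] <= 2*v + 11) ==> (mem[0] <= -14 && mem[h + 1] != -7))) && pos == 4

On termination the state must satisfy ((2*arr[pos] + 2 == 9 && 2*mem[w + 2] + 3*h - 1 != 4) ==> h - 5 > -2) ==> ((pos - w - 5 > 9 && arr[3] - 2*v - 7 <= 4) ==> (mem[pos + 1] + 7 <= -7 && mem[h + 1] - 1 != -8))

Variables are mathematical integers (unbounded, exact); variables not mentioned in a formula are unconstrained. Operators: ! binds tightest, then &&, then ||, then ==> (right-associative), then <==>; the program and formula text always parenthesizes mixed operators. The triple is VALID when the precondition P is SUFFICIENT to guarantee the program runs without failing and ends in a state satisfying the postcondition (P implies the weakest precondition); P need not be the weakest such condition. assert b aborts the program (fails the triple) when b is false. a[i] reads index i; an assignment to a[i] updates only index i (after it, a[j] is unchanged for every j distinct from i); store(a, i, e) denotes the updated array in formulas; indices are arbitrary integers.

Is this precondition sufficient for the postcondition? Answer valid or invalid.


Working backward. After the program, the postcondition ((2*arr[pos] + 2 == 9 && 2*mem[w + 2] + 3*h - 1 != 4) ==> h - 5 > -2) ==> ((pos - w - 5 > 9 && arr[3] - 2*v - 7 <= 4) ==> (mem[pos + 1] + 7 <= -7 && mem[h + 1] - 1 != -8)) must hold; in canonical form it is ((2*arr[pos] == 7 && 2*mem[w + 2] + 3*h != 5) ==> h > 3) ==> ((pos > w + 14 && arr[3] <= 2*v + 11) ==> (mem[pos + 1] <= -14 && mem[h + 1] != -7)).
Before assert 3*v - 9 != -1 && arr[0] == w + 3: 3*v != 8 && arr[0] == w + 3 && (((2*arr[pos] == 7 && 2*mem[w + 2] + 3*h != 5) ==> h > 3) ==> ((pos > w + 14 && arr[3] <= 2*v + 11) ==> (mem[pos + 1] <= -14 && mem[h + 1] != -7)))
Before pos := 2*pos - 9: 3*v != 8 && arr[0] == w + 3 && (((2*arr[2*pos - 9] == 7 && 2*mem[w + 2] + 3*h != 5) ==> h > 3) ==> ((2*pos > w + 23 && arr[3] <= 2*v + 11) ==> (mem[2*pos - 8] <= -14 && mem[h + 1] != -7)))
The weakest precondition is 3*v != 8 && arr[0] == w + 3 && (((2*arr[2*pos - 9] == 7 && 2*mem[w + 2] + 3*h != 5) ==> h > 3) ==> ((2*pos > w + 23 && arr[3] <= 2*v + 11) ==> (mem[2*pos - 8] <= -14 && mem[h + 1] != -7))).
Check whether 3*v != 8 && arr[0] == w + 3 && (((2*arr[-1] == 7 && 2*mem[w + 2] + 3*h != 5) ==> h > 3) ==> ((w < -15 && arr[3] <= 2*v + 11) ==> (mem[0] <= -14 && mem[h + 1] != -7))) && pos == 4 implies it.
Every state satisfying the precondition satisfies the weakest precondition: the implication holds.
Answer: valid


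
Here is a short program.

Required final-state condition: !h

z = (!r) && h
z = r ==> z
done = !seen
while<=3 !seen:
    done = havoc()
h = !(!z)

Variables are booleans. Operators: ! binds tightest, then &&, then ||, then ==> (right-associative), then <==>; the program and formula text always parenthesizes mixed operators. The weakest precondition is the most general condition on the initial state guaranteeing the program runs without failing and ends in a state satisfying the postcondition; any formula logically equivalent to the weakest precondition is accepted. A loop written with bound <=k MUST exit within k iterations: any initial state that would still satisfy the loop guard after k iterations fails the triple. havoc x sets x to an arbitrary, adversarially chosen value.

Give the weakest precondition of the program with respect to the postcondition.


Working backward. After the program, !h must hold.
Before h := !(!z): !z
Before the loop (bound <=3), unroll the exhaustion recursion (WP_0 = exit-now case; WP_j = one more guarded iteration, up to j = 3):
  WP_0: seen && (!z)
  WP_1: ((!seen) ==> (seen && (!z))) && (seen ==> (!z))
  WP_2: ((!seen) ==> (((!seen) ==> (seen && (!z))) && (seen ==> (!z)))) && (seen ==> (!z))
  WP_3: ((!seen) ==> (((!seen) ==> (((!seen) ==> (seen && (!z))) && (seen ==> (!z)))) && (seen ==> (!z)))) && (seen ==> (!z))
So before the loop: ((!seen) ==> (((!seen) ==> (((!seen) ==> (seen && (!z))) && (seen ==> (!z)))) && (seen ==> (!z)))) && (seen ==> (!z))
Before done := !seen: ((!seen) ==> (((!seen) ==> (((!seen) ==> (seen && (!z))) && (seen ==> (!z)))) && (seen ==> (!z)))) && (seen ==> (!z))
Before z := r ==> z: ((!seen) ==> (((!seen) ==> (((!seen) ==> (seen && (!(r ==> z)))) && (seen ==> (!(r ==> z))))) && (seen ==> (!(r ==> z))))) && (seen ==> (!(r ==> z)))
Before z := (!r) && h: ((!seen) ==> (((!seen) ==> (((!seen) ==> (seen && (!(r ==> ((!r) && h))))) && (seen ==> (!(r ==> ((!r) && h)))))) && (seen ==> (!(r ==> ((!r) && h)))))) && (seen ==> (!(r ==> ((!r) && h))))
Answer: WP = ((!seen) ==> (((!seen) ==> (((!seen) ==> (seen && (!(r ==> ((!r) && h))))) && (seen ==> (!(r ==> ((!r) && h)))))) && (seen ==> (!(r ==> ((!r) && h)))))) && (seen ==> (!(r ==> ((!r) && h))))


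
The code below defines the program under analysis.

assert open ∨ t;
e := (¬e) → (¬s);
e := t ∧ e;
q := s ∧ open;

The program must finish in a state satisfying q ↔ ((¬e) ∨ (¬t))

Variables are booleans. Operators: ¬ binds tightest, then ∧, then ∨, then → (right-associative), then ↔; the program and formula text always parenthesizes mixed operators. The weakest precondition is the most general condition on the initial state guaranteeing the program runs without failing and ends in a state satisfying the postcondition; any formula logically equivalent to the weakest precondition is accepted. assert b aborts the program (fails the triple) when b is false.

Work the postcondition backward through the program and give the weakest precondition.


Working backward. After the program, q ↔ ((¬e) ∨ (¬t)) must hold.
Before q := s ∧ open: (s ∧ open) ↔ ((¬e) ∨ (¬t))
Before e := t ∧ e: (s ∧ open) ↔ ((¬(t ∧ e)) ∨ (¬t))
Before e := (¬e) → (¬s): (s ∧ open) ↔ ((¬(t ∧ ((¬e) → (¬s)))) ∨ (¬t))
Before assert open ∨ t: (open ∨ t) ∧ ((s ∧ open) ↔ ((¬(t ∧ ((¬e) → (¬s)))) ∨ (¬t)))
Answer: WP = (open ∨ t) ∧ ((s ∧ open) ↔ ((¬(t ∧ ((¬e) → (¬s)))) ∨ (¬t)))


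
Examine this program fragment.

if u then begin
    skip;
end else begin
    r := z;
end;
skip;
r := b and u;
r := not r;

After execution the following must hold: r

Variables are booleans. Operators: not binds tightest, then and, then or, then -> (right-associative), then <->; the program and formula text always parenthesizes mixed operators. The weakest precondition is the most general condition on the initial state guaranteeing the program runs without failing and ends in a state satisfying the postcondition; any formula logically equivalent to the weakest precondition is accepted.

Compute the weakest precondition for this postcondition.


Working backward. After the program, r must hold.
Before r := not r: not r
Before r := b and u: not (b and u)
Before skip: not (b and u)
Then branch requires not (b and u); else branch requires not (b and u).
Before the if: (u -> (not (b and u))) and ((not u) -> (not (b and u)))
Answer: WP = (u -> (not (b and u))) and ((not u) -> (not (b and u)))


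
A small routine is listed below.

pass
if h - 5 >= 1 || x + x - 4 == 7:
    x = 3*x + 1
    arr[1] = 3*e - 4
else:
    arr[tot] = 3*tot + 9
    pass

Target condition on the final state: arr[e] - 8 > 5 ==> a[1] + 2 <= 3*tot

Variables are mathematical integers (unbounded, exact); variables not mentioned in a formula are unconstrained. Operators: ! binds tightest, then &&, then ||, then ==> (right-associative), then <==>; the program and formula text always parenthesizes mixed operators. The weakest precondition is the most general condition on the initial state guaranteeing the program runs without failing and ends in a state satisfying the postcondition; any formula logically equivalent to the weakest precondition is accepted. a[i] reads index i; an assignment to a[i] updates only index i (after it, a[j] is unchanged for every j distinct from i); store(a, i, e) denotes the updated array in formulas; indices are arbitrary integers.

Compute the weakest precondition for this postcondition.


Working backward. After the program, the postcondition arr[e] - 8 > 5 ==> a[1] + 2 <= 3*tot must hold; in canonical form it is arr[e] > 13 ==> a[1] <= 3*tot - 2.
Then branch requires store(arr, 1, 3*e - 4)[e] > 13 ==> a[1] <= 3*tot - 2; else branch requires store(arr, tot, 3*tot + 9)[e] > 13 ==> a[1] <= 3*tot - 2.
Before the if: ((h >= 6 || 2*x == 11) ==> (store(arr, 1, 3*e - 4)[e] > 13 ==> a[1] <= 3*tot - 2)) && ((!(h >= 6 || 2*x == 11)) ==> (store(arr, tot, 3*tot + 9)[e] > 13 ==> a[1] <= 3*tot - 2))
Before skip: ((h >= 6 || 2*x == 11) ==> (store(arr, 1, 3*e - 4)[e] > 13 ==> a[1] <= 3*tot - 2)) && ((!(h >= 6 || 2*x == 11)) ==> (store(arr, tot, 3*tot + 9)[e] > 13 ==> a[1] <= 3*tot - 2))
Answer: WP = ((h >= 6 || 2*x == 11) ==> (store(arr, 1, 3*e - 4)[e] > 13 ==> a[1] <= 3*tot - 2)) && ((!(h >= 6 || 2*x == 11)) ==> (store(arr, tot, 3*tot + 9)[e] > 13 ==> a[1] <= 3*tot - 2))


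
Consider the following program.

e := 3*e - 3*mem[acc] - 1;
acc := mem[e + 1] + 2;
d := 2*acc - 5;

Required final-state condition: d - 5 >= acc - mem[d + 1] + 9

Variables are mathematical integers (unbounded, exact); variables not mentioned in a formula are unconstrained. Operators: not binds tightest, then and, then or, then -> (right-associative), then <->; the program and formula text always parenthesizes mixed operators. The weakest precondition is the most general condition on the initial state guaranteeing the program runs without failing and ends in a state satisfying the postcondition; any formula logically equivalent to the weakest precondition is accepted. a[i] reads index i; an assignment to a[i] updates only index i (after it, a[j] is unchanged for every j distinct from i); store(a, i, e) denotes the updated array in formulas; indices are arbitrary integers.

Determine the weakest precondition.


Working backward. After the program, the postcondition d - 5 >= acc - mem[d + 1] + 9 must hold; in canonical form it is mem[d + 1] + d >= acc + 14.
Before d := 2*acc - 5: mem[2*acc - 4] + acc >= 19
Before acc := mem[e + 1] + 2: mem[e + 1] + mem[2*mem[e + 1]] >= 17
Before e := 3*e - 3*mem[acc] - 1: mem[-3*mem[acc] + 3*e] + mem[2*mem[-3*mem[acc] + 3*e]] >= 17
Answer: WP = mem[-3*mem[acc] + 3*e] + mem[2*mem[-3*mem[acc] + 3*e]] >= 17


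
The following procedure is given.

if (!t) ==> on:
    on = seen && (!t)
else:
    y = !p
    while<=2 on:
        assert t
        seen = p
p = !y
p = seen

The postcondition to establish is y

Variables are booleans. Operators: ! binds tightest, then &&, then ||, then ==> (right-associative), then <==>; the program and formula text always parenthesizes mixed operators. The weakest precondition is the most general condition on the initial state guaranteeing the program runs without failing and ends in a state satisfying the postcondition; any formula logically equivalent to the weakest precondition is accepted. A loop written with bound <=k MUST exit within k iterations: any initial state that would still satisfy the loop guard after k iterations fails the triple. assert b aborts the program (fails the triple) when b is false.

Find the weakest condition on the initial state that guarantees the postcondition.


Working backward. After the program, y must hold.
Before p := seen: y
Before p := !y: y
Then branch requires y; else branch requires (on ==> (t && (on ==> (t && (!on) && (!p))) && ((!on) ==> (!p)))) && ((!on) ==> (!p)).
Before the if: (((!t) ==> on) ==> y) && ((!((!t) ==> on)) ==> ((on ==> (t && (on ==> (t && (!on) && (!p))) && ((!on) ==> (!p)))) && ((!on) ==> (!p))))
Answer: WP = (((!t) ==> on) ==> y) && ((!((!t) ==> on)) ==> ((on ==> (t && (on ==> (t && (!on) && (!p))) && ((!on) ==> (!p)))) && ((!on) ==> (!p))))


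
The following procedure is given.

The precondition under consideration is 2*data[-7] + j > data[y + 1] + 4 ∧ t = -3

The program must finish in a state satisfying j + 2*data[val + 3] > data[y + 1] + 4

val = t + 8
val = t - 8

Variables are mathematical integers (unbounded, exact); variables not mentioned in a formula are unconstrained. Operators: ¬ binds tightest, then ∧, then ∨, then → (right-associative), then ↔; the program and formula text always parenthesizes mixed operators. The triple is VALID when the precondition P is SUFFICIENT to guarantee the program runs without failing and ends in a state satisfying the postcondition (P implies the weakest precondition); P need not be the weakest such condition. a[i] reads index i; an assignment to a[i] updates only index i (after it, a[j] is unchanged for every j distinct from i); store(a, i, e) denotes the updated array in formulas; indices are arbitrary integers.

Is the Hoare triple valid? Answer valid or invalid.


Working backward. After the program, the postcondition j + 2*data[val + 3] > data[y + 1] + 4 must hold; in canonical form it is 2*data[val + 3] + j > data[y + 1] + 4.
Before val := t - 8: 2*data[t - 5] + j > data[y + 1] + 4
Before val := t + 8: 2*data[t - 5] + j > data[y + 1] + 4
The weakest precondition is 2*data[t - 5] + j > data[y + 1] + 4.
Check whether 2*data[-7] + j > data[y + 1] + 4 ∧ t = -3 implies it.
Countermodel: at the initial state data = {[-8] = 0, [-7] = 2, [3] = -1, elsewhere 2}, j = 0, t = -3, y = 2, the precondition holds but the weakest precondition fails.
Answer: invalid


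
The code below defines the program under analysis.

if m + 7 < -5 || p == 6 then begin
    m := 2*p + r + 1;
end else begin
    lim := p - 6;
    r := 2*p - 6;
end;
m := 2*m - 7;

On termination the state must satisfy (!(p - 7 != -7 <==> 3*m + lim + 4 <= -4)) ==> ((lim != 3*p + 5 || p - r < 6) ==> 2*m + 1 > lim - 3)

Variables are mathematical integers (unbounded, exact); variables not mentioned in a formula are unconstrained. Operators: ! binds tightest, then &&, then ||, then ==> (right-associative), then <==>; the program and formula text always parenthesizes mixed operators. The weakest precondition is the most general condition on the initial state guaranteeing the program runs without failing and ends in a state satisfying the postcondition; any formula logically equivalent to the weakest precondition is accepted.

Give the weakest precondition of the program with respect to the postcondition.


Working backward. After the program, the postcondition (!(p - 7 != -7 <==> 3*m + lim + 4 <= -4)) ==> ((lim != 3*p + 5 || p - r < 6) ==> 2*m + 1 > lim - 3) must hold; in canonical form it is (!(p != 0 <==> lim + 3*m <= -8)) ==> ((lim != 3*p + 5 || p < r + 6) ==> 2*m > lim - 4).
Before m := 2*m - 7: (!(p != 0 <==> lim + 6*m <= 13)) ==> ((lim != 3*p + 5 || p < r + 6) ==> 4*m > lim + 10)
Then branch requires (!(p != 0 <==> lim + 12*p + 6*r <= 7)) ==> ((lim != 3*p + 5 || p < r + 6) ==> 8*p + 4*r > lim + 6); else branch requires (!(p != 0 <==> 6*m + p <= 19)) ==> ((2*p != -11 || p > 0) ==> 4*m > p + 4).
Before the if: ((m < -12 || p == 6) ==> ((!(p != 0 <==> lim + 12*p + 6*r <= 7)) ==> ((lim != 3*p + 5 || p < r + 6) ==> 8*p + 4*r > lim + 6))) && ((!(m < -12 || p == 6)) ==> ((!(p != 0 <==> 6*m + p <= 19)) ==> ((2*p != -11 || p > 0) ==> 4*m > p + 4)))
Answer: WP = ((m < -12 || p == 6) ==> ((!(p != 0 <==> lim + 12*p + 6*r <= 7)) ==> ((lim != 3*p + 5 || p < r + 6) ==> 8*p + 4*r > lim + 6))) && ((!(m < -12 || p == 6)) ==> ((!(p != 0 <==> 6*m + p <= 19)) ==> ((2*p != -11 || p > 0) ==> 4*m > p + 4)))


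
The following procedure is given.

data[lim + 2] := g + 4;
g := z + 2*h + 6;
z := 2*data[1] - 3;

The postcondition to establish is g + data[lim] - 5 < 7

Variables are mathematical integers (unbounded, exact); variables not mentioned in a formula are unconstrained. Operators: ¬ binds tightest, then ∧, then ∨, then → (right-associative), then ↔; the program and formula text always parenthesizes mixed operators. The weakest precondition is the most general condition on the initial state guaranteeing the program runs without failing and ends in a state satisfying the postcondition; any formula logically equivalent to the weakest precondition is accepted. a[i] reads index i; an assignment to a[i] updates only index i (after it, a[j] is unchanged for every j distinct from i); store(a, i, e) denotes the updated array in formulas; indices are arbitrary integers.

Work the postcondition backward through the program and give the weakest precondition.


Working backward. After the program, the postcondition g + data[lim] - 5 < 7 must hold; in canonical form it is data[lim] + g < 12.
Before z := 2*data[1] - 3: data[lim] + g < 12
Before g := z + 2*h + 6: data[lim] + 2*h + z < 6
Before data[lim + 2] := g + 4: store(data, lim + 2, g + 4)[lim] + 2*h + z < 6
Answer: WP = store(data, lim + 2, g + 4)[lim] + 2*h + z < 6


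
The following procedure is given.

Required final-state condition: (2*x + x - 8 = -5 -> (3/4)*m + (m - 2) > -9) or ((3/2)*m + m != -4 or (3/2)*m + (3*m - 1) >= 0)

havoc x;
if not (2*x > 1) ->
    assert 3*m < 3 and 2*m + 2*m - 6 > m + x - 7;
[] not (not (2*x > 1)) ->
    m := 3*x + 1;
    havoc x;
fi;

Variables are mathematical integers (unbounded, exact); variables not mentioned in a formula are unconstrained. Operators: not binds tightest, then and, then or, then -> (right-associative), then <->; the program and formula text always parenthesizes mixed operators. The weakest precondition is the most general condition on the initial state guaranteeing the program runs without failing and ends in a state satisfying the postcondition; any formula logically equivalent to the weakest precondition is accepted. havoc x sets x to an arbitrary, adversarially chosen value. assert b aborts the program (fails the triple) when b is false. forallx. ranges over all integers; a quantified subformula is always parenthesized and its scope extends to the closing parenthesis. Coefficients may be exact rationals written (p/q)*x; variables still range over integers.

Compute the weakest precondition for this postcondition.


Working backward. After the program, the postcondition (2*x + x - 8 = -5 -> (3/4)*m + (m - 2) > -9) or ((3/2)*m + m != -4 or (3/2)*m + (3*m - 1) >= 0) must hold; in canonical form it is (3*x = 3 -> (7/4)*m > -7) or (5/2)*m != -4 or (9/2)*m >= 1.
Then branch requires 3*m < 3 and 3*m > x - 1 and ((3*x = 3 -> (7/4)*m > -7) or (5/2)*m != -4 or (9/2)*m >= 1); else branch requires forall x_1. ((3*x_1 = 3 -> (21/4)*x > -35/4) or (15/2)*x != -13/2 or (27/2)*x >= -7/2).
Before the if: ((not (2*x > 1)) -> (3*m < 3 and 3*m > x - 1 and ((3*x = 3 -> (7/4)*m > -7) or (5/2)*m != -4 or (9/2)*m >= 1))) and (2*x > 1 -> (forall x_1. ((3*x_1 = 3 -> (21/4)*x > -35/4) or (15/2)*x != -13/2 or (27/2)*x >= -7/2)))
Before havoc x: forall x_2. (((not (2*x_2 > 1)) -> (3*m < 3 and 3*m > x_2 - 1 and ((3*x_2 = 3 -> (7/4)*m > -7) or (5/2)*m != -4 or (9/2)*m >= 1))) and (2*x_2 > 1 -> (forall x_1. ((3*x_1 = 3 -> (21/4)*x_2 > -35/4) or (15/2)*x_2 != -13/2 or (27/2)*x_2 >= -7/2))))
Answer: WP = forall x_2. (((not (2*x_2 > 1)) -> (3*m < 3 and 3*m > x_2 - 1 and ((3*x_2 = 3 -> (7/4)*m > -7) or (5/2)*m != -4 or (9/2)*m >= 1))) and (2*x_2 > 1 -> (forall x_1. ((3*x_1 = 3 -> (21/4)*x_2 > -35/4) or (15/2)*x_2 != -13/2 or (27/2)*x_2 >= -7/2))))


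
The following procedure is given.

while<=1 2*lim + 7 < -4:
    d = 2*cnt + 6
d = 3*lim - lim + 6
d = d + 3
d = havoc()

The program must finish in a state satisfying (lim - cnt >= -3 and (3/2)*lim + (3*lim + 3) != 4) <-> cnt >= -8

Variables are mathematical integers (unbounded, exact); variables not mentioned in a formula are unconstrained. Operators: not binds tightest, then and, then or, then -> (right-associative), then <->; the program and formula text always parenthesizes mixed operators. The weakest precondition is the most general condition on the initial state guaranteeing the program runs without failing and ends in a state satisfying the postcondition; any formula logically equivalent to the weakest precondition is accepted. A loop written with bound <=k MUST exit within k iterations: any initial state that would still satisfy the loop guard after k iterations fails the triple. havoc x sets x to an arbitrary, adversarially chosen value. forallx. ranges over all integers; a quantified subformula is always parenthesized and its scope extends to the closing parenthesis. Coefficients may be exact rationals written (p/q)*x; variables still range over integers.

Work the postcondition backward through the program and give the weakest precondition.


Working backward. After the program, the postcondition (lim - cnt >= -3 and (3/2)*lim + (3*lim + 3) != 4) <-> cnt >= -8 must hold; in canonical form it is (lim >= cnt - 3 and (9/2)*lim != 1) <-> cnt >= -8.
Before havoc d: (lim >= cnt - 3 and (9/2)*lim != 1) <-> cnt >= -8
Before d := d + 3: (lim >= cnt - 3 and (9/2)*lim != 1) <-> cnt >= -8
Before d := 3*lim - lim + 6: (lim >= cnt - 3 and (9/2)*lim != 1) <-> cnt >= -8
Before the loop (bound <=1), unroll the exhaustion recursion (WP_0 = exit-now case; WP_j = one more guarded iteration, up to j = 1):
  WP_0: (not (2*lim < -11)) and ((lim >= cnt - 3 and (9/2)*lim != 1) <-> cnt >= -8)
  WP_1: (2*lim < -11 -> ((not (2*lim < -11)) and ((lim >= cnt - 3 and (9/2)*lim != 1) <-> cnt >= -8))) and ((not (2*lim < -11)) -> ((lim >= cnt - 3 and (9/2)*lim != 1) <-> cnt >= -8))
So before the loop: (2*lim < -11 -> ((not (2*lim < -11)) and ((lim >= cnt - 3 and (9/2)*lim != 1) <-> cnt >= -8))) and ((not (2*lim < -11)) -> ((lim >= cnt - 3 and (9/2)*lim != 1) <-> cnt >= -8))
Answer: WP = (2*lim < -11 -> ((not (2*lim < -11)) and ((lim >= cnt - 3 and (9/2)*lim != 1) <-> cnt >= -8))) and ((not (2*lim < -11)) -> ((lim >= cnt - 3 and (9/2)*lim != 1) <-> cnt >= -8))


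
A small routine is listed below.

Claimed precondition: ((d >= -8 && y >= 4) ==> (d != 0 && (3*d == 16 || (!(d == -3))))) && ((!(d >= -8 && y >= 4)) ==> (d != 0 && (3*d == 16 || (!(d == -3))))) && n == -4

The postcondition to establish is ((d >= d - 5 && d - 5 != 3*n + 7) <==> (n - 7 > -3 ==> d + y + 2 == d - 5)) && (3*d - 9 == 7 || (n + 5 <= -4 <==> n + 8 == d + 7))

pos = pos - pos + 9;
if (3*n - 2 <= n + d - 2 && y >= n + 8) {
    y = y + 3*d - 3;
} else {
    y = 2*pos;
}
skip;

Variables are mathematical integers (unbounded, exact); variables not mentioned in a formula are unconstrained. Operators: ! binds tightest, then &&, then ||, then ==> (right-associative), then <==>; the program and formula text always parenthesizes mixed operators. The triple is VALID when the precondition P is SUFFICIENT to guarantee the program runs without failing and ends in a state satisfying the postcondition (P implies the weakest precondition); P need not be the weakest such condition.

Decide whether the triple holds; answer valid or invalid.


Working backward. After the program, the postcondition ((d >= d - 5 && d - 5 != 3*n + 7) <==> (n - 7 > -3 ==> d + y + 2 == d - 5)) && (3*d - 9 == 7 || (n + 5 <= -4 <==> n + 8 == d + 7)) must hold; in canonical form it is (d != 3*n + 12 <==> (n > 4 ==> y == -7)) && (3*d == 16 || (n <= -9 <==> n == d - 1)).
Before skip: (d != 3*n + 12 <==> (n > 4 ==> y == -7)) && (3*d == 16 || (n <= -9 <==> n == d - 1))
Then branch requires (d != 3*n + 12 <==> (n > 4 ==> 3*d + y == -4)) && (3*d == 16 || (n <= -9 <==> n == d - 1)); else branch requires (d != 3*n + 12 <==> (n > 4 ==> 2*pos == -7)) && (3*d == 16 || (n <= -9 <==> n == d - 1)).
Before the if: ((2*n <= d && y >= n + 8) ==> ((d != 3*n + 12 <==> (n > 4 ==> 3*d + y == -4)) && (3*d == 16 || (n <= -9 <==> n == d - 1)))) && ((!(2*n <= d && y >= n + 8)) ==> ((d != 3*n + 12 <==> (n > 4 ==> 2*pos == -7)) && (3*d == 16 || (n <= -9 <==> n == d - 1))))
Before pos := pos - pos + 9: ((2*n <= d && y >= n + 8) ==> ((d != 3*n + 12 <==> (n > 4 ==> 3*d + y == -4)) && (3*d == 16 || (n <= -9 <==> n == d - 1)))) && ((!(2*n <= d && y >= n + 8)) ==> ((d != 3*n + 12 <==> (!(n > 4))) && (3*d == 16 || (n <= -9 <==> n == d - 1))))
The weakest precondition is ((2*n <= d && y >= n + 8) ==> ((d != 3*n + 12 <==> (n > 4 ==> 3*d + y == -4)) && (3*d == 16 || (n <= -9 <==> n == d - 1)))) && ((!(2*n <= d && y >= n + 8)) ==> ((d != 3*n + 12 <==> (!(n > 4))) && (3*d == 16 || (n <= -9 <==> n == d - 1)))).
Check whether ((d >= -8 && y >= 4) ==> (d != 0 && (3*d == 16 || (!(d == -3))))) && ((!(d >= -8 && y >= 4)) ==> (d != 0 && (3*d == 16 || (!(d == -3))))) && n == -4 implies it.
Every state satisfying the precondition satisfies the weakest precondition: the implication holds.
Answer: valid


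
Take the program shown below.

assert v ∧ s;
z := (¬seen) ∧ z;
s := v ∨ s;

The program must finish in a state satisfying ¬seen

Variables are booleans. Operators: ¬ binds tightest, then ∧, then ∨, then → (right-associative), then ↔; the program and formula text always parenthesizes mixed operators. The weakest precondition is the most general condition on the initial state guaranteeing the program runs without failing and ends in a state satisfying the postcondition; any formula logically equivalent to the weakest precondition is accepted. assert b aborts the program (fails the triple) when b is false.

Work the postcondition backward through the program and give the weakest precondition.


Working backward. After the program, ¬seen must hold.
Before s := v ∨ s: ¬seen
Before z := (¬seen) ∧ z: ¬seen
Before assert v ∧ s: v ∧ s ∧ (¬seen)
Answer: WP = v ∧ s ∧ (¬seen)


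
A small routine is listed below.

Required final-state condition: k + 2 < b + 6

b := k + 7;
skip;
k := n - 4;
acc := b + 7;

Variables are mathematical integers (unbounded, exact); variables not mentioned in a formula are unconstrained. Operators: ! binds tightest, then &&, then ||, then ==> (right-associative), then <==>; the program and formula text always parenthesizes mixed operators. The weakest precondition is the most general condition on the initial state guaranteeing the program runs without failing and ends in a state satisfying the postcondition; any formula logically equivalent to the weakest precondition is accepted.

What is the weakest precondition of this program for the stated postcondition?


Working backward. After the program, the postcondition k + 2 < b + 6 must hold; in canonical form it is k < b + 4.
Before acc := b + 7: k < b + 4
Before k := n - 4: n < b + 8
Before skip: n < b + 8
Before b := k + 7: n < k + 15
Answer: WP = n < k + 15
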